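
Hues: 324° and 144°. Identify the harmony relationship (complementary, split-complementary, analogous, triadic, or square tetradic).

complementary

Sort the hues: 144°, 324°.
Successive gaps around the wheel: 180°, 180°.
Two hues 180° apart are complementary.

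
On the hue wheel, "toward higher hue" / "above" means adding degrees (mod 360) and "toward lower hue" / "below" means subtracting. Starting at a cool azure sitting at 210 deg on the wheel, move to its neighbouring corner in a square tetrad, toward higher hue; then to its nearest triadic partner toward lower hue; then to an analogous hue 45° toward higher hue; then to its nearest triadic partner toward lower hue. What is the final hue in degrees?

105°

square ↑ +90°: 210 + 90 = 300°
triadic ↓ −120°: 300 − 120 = 180°
analog 45° ↑ +45°: 180 + 45 = 225°
triadic ↓ −120°: 225 − 120 = 105°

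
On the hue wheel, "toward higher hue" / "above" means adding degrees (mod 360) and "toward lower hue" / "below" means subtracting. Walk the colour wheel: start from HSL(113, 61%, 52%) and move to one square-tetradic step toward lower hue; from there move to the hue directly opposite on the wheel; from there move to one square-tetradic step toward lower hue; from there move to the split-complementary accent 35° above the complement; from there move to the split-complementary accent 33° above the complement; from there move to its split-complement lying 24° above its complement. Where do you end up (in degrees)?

−90° (square ↓): 113 − 90 = 23°
+180° (complement): 23 + 180 = 203°
−90° (square ↓): 203 − 90 = 113°
+215° (split-comp 35° ↑): 113 + 215 = 328°
+213° (split-comp 33° ↑): 328 + 213 = 541 → 541 − 360 = 181°
+204° (split-comp 24° ↑): 181 + 204 = 385 → 385 − 360 = 25°

25°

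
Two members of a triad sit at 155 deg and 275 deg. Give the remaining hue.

A triad spaces three hues 120° apart.
The full set is {35°, 155°, 275°}.

35°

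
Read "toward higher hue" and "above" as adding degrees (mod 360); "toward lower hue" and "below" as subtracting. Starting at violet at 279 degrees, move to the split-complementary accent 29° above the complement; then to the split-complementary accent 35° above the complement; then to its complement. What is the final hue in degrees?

+209° (split-comp 29° ↑): 279 + 209 = 488 → 488 − 360 = 128°
+215° (split-comp 35° ↑): 128 + 215 = 343°
+180° (complement): 343 + 180 = 523 → 523 − 360 = 163°

163°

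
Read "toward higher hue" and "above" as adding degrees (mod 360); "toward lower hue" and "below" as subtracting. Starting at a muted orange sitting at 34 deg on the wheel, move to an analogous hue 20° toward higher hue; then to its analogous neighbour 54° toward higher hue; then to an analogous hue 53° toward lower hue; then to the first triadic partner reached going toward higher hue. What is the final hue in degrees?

175°

analog 20° ↑ +20°: 34 + 20 = 54°
analog 54° ↑ +54°: 54 + 54 = 108°
analog 53° ↓ −53°: 108 − 53 = 55°
triadic ↑ +120°: 55 + 120 = 175°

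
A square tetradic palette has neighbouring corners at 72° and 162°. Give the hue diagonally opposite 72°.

252°

A square tetradic scheme places four hues 90° apart; opposite corners are 180° apart.
72 + 180 = 252°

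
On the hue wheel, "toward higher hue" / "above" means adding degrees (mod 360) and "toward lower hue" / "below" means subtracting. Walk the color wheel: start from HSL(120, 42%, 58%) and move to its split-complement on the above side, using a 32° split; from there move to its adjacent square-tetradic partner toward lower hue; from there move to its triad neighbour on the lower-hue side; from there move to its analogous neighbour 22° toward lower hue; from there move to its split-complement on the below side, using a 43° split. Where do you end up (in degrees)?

237°

120 + 212 = 332°   (split-comp 32° ↑)
332 − 90 = 242°   (square ↓)
242 − 120 = 122°   (triadic ↓)
122 − 22 = 100°   (analog 22° ↓)
100 + 137 = 237°   (split-comp 43° ↓)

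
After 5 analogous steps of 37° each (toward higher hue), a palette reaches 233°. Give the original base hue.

48°

5 steps of 37° (toward higher hue) give a net shift of +185°.
Start = end − shift: 233 − 185 = 48°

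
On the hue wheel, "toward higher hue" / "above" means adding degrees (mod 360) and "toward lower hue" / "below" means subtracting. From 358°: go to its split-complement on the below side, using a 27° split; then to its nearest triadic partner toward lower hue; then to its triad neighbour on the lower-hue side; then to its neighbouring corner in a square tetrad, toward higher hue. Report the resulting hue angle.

1°

358 + 153 = 511 → 511 − 360 = 151°   (split-comp 27° ↓)
151 − 120 = 31°   (triadic ↓)
31 − 120 = -89 → -89 + 360 = 271°   (triadic ↓)
271 + 90 = 361 → 361 − 360 = 1°   (square ↑)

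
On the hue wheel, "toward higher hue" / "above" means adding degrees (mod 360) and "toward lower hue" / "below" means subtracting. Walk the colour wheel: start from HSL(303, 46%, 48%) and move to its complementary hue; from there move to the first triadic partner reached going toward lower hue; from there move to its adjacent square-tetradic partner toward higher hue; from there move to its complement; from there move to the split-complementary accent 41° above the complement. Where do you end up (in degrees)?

134°

+180° (complement): 303 + 180 = 483 → 483 − 360 = 123°
−120° (triadic ↓): 123 − 120 = 3°
+90° (square ↑): 3 + 90 = 93°
+180° (complement): 93 + 180 = 273°
+221° (split-comp 41° ↑): 273 + 221 = 494 → 494 − 360 = 134°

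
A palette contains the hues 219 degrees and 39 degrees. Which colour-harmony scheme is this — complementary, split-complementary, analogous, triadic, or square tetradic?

Sort the hues: 39°, 219°.
Successive gaps around the wheel: 180°, 180°.
Two hues 180° apart are complementary.

complementary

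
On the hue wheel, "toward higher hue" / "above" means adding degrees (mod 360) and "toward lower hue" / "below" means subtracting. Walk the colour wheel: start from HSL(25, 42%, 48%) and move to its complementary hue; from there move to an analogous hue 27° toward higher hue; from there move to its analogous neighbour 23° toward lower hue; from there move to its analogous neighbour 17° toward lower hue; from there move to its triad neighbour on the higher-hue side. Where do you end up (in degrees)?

complement +180°: 25 + 180 = 205°
analog 27° ↑ +27°: 205 + 27 = 232°
analog 23° ↓ −23°: 232 − 23 = 209°
analog 17° ↓ −17°: 209 − 17 = 192°
triadic ↑ +120°: 192 + 120 = 312°

312°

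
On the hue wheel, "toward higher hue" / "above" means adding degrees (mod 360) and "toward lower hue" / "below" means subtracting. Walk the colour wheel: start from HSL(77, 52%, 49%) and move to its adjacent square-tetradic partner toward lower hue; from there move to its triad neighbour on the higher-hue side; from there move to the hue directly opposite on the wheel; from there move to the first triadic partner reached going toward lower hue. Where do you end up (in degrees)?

167°

square ↓ −90°: 77 − 90 = -13 → -13 + 360 = 347°
triadic ↑ +120°: 347 + 120 = 467 → 467 − 360 = 107°
complement +180°: 107 + 180 = 287°
triadic ↓ −120°: 287 − 120 = 167°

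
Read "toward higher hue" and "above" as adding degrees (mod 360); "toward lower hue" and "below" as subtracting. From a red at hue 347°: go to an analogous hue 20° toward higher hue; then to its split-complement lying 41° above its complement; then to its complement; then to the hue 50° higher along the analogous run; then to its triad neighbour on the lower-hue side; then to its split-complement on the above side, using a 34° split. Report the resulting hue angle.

+20° (analog 20° ↑): 347 + 20 = 367 → 367 − 360 = 7°
+221° (split-comp 41° ↑): 7 + 221 = 228°
+180° (complement): 228 + 180 = 408 → 408 − 360 = 48°
+50° (analog 50° ↑): 48 + 50 = 98°
−120° (triadic ↓): 98 − 120 = -22 → -22 + 360 = 338°
+214° (split-comp 34° ↑): 338 + 214 = 552 → 552 − 360 = 192°

192°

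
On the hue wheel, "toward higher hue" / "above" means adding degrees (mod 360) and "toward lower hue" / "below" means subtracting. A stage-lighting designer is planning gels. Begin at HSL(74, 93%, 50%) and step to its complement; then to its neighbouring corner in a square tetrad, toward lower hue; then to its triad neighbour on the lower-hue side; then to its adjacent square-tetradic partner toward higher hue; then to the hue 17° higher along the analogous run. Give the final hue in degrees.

151°

+180° (complement): 74 + 180 = 254°
−90° (square ↓): 254 − 90 = 164°
−120° (triadic ↓): 164 − 120 = 44°
+90° (square ↑): 44 + 90 = 134°
+17° (analog 17° ↑): 134 + 17 = 151°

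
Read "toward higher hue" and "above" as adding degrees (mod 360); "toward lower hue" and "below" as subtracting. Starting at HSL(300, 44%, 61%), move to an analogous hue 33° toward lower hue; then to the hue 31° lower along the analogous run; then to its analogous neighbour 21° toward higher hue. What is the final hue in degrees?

257°

−33° (analog 33° ↓): 300 − 33 = 267°
−31° (analog 31° ↓): 267 − 31 = 236°
+21° (analog 21° ↑): 236 + 21 = 257°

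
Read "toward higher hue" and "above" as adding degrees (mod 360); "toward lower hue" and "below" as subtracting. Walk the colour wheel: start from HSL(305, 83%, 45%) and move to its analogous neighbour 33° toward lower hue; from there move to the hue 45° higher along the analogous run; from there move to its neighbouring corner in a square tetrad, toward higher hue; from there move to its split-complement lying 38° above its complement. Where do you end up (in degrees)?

265°

305 − 33 = 272°   (analog 33° ↓)
272 + 45 = 317°   (analog 45° ↑)
317 + 90 = 407 → 407 − 360 = 47°   (square ↑)
47 + 218 = 265°   (split-comp 38° ↑)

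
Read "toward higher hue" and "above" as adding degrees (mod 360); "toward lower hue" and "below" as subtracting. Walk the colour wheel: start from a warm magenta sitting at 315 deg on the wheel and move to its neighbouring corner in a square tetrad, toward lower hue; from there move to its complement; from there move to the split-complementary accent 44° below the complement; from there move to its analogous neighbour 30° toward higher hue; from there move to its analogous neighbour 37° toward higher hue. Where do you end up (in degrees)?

248°

square ↓ −90°: 315 − 90 = 225°
complement +180°: 225 + 180 = 405 → 405 − 360 = 45°
split-comp 44° ↓ +136°: 45 + 136 = 181°
analog 30° ↑ +30°: 181 + 30 = 211°
analog 37° ↑ +37°: 211 + 37 = 248°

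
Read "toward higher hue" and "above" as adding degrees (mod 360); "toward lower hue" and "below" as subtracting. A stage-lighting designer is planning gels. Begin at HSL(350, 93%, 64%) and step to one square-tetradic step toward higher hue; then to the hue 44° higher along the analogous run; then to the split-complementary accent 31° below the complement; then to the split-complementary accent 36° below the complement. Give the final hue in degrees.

350 + 90 = 440 → 440 − 360 = 80°   (square ↑)
80 + 44 = 124°   (analog 44° ↑)
124 + 149 = 273°   (split-comp 31° ↓)
273 + 144 = 417 → 417 − 360 = 57°   (split-comp 36° ↓)

57°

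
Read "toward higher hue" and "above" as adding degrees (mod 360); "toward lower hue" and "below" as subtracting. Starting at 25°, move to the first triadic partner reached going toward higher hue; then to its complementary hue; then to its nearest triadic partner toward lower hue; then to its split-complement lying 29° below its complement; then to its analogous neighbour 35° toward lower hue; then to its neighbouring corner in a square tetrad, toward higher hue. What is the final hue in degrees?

+120° (triadic ↑): 25 + 120 = 145°
+180° (complement): 145 + 180 = 325°
−120° (triadic ↓): 325 − 120 = 205°
+151° (split-comp 29° ↓): 205 + 151 = 356°
−35° (analog 35° ↓): 356 − 35 = 321°
+90° (square ↑): 321 + 90 = 411 → 411 − 360 = 51°

51°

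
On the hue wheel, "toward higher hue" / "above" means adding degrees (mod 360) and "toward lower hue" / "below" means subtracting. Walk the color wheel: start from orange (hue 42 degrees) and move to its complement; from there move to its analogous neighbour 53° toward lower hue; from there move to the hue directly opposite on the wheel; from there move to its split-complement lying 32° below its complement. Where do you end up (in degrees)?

42 + 180 = 222°   (complement)
222 − 53 = 169°   (analog 53° ↓)
169 + 180 = 349°   (complement)
349 + 148 = 497 → 497 − 360 = 137°   (split-comp 32° ↓)

137°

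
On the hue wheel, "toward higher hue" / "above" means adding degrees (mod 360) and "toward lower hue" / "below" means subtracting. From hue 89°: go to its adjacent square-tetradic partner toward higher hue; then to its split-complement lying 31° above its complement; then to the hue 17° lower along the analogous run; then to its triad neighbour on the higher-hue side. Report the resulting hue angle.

square ↑ +90°: 89 + 90 = 179°
split-comp 31° ↑ +211°: 179 + 211 = 390 → 390 − 360 = 30°
analog 17° ↓ −17°: 30 − 17 = 13°
triadic ↑ +120°: 13 + 120 = 133°

133°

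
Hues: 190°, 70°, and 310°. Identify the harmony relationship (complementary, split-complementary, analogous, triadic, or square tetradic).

triadic

Sort the hues: 70°, 190°, 310°.
Successive gaps around the wheel: 120°, 120°, 120°.
Three hues equally spaced 120° apart form a triad.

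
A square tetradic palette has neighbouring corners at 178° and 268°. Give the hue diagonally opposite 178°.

A square tetradic scheme places four hues 90° apart; opposite corners are 180° apart.
178 + 180 = 358°

358°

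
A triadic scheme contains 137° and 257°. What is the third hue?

17°

A triad spaces three hues 120° apart.
The full set is {17°, 137°, 257°}.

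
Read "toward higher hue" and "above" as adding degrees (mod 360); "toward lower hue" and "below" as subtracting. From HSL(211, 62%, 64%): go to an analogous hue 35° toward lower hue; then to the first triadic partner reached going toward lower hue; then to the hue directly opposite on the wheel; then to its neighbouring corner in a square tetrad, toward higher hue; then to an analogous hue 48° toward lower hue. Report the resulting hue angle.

211 − 35 = 176°   (analog 35° ↓)
176 − 120 = 56°   (triadic ↓)
56 + 180 = 236°   (complement)
236 + 90 = 326°   (square ↑)
326 − 48 = 278°   (analog 48° ↓)

278°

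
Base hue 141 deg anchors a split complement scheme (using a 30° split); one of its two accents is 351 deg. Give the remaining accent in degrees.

291°

Split-complementary hues sit 30° either side of the complement.
Complement of the base 141°: 141 + 180 = 321°
The given accent 351° is 30° one side of 321°; the other accent sits 30° the other side: 321 − 30 = 291°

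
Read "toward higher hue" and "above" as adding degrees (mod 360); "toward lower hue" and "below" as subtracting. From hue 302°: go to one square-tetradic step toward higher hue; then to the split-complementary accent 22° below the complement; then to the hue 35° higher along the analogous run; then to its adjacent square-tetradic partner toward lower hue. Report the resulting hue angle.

square ↑ +90°: 302 + 90 = 392 → 392 − 360 = 32°
split-comp 22° ↓ +158°: 32 + 158 = 190°
analog 35° ↑ +35°: 190 + 35 = 225°
square ↓ −90°: 225 − 90 = 135°

135°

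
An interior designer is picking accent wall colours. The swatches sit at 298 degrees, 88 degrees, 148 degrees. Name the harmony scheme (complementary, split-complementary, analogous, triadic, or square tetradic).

Sort the hues: 88°, 148°, 298°.
Successive gaps around the wheel: 60°, 150°, 150°.
Two 150° gaps and one 60° gap — a base hue opposite a pair of accents 30° either side of its complement — is the split-complementary pattern.

split-complementary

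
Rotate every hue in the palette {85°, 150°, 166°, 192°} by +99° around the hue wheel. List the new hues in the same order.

184°, 249°, 265°, 291°

85 + 99 = 184°
150 + 99 = 249°
166 + 99 = 265°
192 + 99 = 291°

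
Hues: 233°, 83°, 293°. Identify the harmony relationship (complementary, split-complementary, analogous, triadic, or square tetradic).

Sort the hues: 83°, 233°, 293°.
Successive gaps around the wheel: 150°, 60°, 150°.
Two 150° gaps and one 60° gap — a base hue opposite a pair of accents 30° either side of its complement — is the split-complementary pattern.

split-complementary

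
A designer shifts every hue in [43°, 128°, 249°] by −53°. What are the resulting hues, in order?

350°, 75°, 196°

43 − 53 = -10 → -10 + 360 = 350°
128 − 53 = 75°
249 − 53 = 196°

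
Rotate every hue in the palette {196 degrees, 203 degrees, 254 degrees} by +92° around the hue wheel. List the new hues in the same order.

288°, 295°, 346°

196 + 92 = 288°
203 + 92 = 295°
254 + 92 = 346°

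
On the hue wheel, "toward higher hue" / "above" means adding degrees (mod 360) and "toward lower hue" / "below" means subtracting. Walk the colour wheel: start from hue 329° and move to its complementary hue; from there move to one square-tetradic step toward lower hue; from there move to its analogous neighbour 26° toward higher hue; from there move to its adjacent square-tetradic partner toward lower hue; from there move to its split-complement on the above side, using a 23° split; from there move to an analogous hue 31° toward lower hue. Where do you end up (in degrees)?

167°

329 + 180 = 509 → 509 − 360 = 149°   (complement)
149 − 90 = 59°   (square ↓)
59 + 26 = 85°   (analog 26° ↑)
85 − 90 = -5 → -5 + 360 = 355°   (square ↓)
355 + 203 = 558 → 558 − 360 = 198°   (split-comp 23° ↑)
198 − 31 = 167°   (analog 31° ↓)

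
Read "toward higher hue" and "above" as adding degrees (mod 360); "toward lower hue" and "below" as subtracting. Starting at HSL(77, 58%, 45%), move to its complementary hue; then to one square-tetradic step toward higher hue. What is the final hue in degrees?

347°

+180° (complement): 77 + 180 = 257°
+90° (square ↑): 257 + 90 = 347°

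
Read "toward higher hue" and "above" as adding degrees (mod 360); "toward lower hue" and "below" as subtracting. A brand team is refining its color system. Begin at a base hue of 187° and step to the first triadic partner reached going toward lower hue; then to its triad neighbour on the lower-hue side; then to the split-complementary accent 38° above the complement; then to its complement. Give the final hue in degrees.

345°

−120° (triadic ↓): 187 − 120 = 67°
−120° (triadic ↓): 67 − 120 = -53 → -53 + 360 = 307°
+218° (split-comp 38° ↑): 307 + 218 = 525 → 525 − 360 = 165°
+180° (complement): 165 + 180 = 345°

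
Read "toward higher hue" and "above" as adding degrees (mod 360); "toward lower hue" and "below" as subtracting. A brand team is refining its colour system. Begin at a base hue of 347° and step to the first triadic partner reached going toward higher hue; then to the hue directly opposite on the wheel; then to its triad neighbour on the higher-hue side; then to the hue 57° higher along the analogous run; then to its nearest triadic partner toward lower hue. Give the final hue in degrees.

344°

347 + 120 = 467 → 467 − 360 = 107°   (triadic ↑)
107 + 180 = 287°   (complement)
287 + 120 = 407 → 407 − 360 = 47°   (triadic ↑)
47 + 57 = 104°   (analog 57° ↑)
104 − 120 = -16 → -16 + 360 = 344°   (triadic ↓)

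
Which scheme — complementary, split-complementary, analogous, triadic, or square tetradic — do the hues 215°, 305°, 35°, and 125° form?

Sort the hues: 35°, 125°, 215°, 305°.
Successive gaps around the wheel: 90°, 90°, 90°, 90°.
Four hues every 90° form a square tetradic scheme.

square tetradic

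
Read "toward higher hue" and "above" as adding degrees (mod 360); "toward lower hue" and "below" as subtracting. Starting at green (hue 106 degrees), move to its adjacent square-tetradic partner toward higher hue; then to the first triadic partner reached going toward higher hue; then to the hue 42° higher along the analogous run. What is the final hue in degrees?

106 + 90 = 196°   (square ↑)
196 + 120 = 316°   (triadic ↑)
316 + 42 = 358°   (analog 42° ↑)

358°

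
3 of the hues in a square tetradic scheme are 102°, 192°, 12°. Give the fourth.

A square tetradic scheme places four hues every 90°.
The full set through 12° is {12°, 102°, 192°, 282°}.
Given {12°, 102°, 192°}, the missing hue is 282°.

282°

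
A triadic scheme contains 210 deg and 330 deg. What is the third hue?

90°

A triad spaces three hues 120° apart.
The full set is {90°, 210°, 330°}.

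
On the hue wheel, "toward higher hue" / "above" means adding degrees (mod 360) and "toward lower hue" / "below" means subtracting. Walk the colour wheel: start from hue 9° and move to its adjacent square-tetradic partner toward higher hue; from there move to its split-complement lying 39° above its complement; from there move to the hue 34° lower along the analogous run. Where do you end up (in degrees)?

284°

+90° (square ↑): 9 + 90 = 99°
+219° (split-comp 39° ↑): 99 + 219 = 318°
−34° (analog 34° ↓): 318 − 34 = 284°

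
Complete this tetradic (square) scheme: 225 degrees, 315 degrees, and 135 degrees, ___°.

45°

A square tetradic scheme places four hues every 90°.
The full set through 135° is {45°, 135°, 225°, 315°}.
Given {135°, 225°, 315°}, the missing hue is 45°.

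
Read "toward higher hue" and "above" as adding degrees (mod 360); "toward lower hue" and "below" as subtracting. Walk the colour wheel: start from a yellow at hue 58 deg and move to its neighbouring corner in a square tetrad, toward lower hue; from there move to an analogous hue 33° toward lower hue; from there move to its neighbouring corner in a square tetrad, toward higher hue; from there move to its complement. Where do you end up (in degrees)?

205°

square ↓ −90°: 58 − 90 = -32 → -32 + 360 = 328°
analog 33° ↓ −33°: 328 − 33 = 295°
square ↑ +90°: 295 + 90 = 385 → 385 − 360 = 25°
complement +180°: 25 + 180 = 205°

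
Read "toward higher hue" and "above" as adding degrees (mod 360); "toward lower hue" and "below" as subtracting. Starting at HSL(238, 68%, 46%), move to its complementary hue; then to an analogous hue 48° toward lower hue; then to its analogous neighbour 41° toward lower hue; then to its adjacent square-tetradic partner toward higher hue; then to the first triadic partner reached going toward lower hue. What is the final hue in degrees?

299°

238 + 180 = 418 → 418 − 360 = 58°   (complement)
58 − 48 = 10°   (analog 48° ↓)
10 − 41 = -31 → -31 + 360 = 329°   (analog 41° ↓)
329 + 90 = 419 → 419 − 360 = 59°   (square ↑)
59 − 120 = -61 → -61 + 360 = 299°   (triadic ↓)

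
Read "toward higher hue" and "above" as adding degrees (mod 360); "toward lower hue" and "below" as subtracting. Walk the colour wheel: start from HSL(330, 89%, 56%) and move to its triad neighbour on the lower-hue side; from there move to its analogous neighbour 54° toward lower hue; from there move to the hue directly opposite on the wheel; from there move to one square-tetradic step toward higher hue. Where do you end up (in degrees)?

triadic ↓ −120°: 330 − 120 = 210°
analog 54° ↓ −54°: 210 − 54 = 156°
complement +180°: 156 + 180 = 336°
square ↑ +90°: 336 + 90 = 426 → 426 − 360 = 66°

66°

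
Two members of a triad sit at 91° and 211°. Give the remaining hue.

331°

A triad spaces three hues 120° apart.
The full set is {91°, 211°, 331°}.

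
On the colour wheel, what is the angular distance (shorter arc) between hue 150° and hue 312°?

162°

|150 − 312| = 162.
162 ≤ 180, so the shorter arc is 162°.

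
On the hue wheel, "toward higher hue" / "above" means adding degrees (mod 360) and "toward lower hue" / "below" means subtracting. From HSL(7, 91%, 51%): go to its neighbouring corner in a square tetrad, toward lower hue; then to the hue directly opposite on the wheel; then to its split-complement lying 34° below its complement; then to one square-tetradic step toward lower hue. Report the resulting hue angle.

153°

7 − 90 = -83 → -83 + 360 = 277°   (square ↓)
277 + 180 = 457 → 457 − 360 = 97°   (complement)
97 + 146 = 243°   (split-comp 34° ↓)
243 − 90 = 153°   (square ↓)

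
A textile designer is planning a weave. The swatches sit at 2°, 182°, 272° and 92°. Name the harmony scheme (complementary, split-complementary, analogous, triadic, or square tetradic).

Sort the hues: 2°, 92°, 182°, 272°.
Successive gaps around the wheel: 90°, 90°, 90°, 90°.
Four hues every 90° form a square tetradic scheme.

square tetradic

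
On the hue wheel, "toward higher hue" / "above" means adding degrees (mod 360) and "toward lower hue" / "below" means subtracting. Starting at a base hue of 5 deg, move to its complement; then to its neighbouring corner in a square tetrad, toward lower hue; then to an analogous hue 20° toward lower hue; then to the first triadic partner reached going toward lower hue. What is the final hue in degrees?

+180° (complement): 5 + 180 = 185°
−90° (square ↓): 185 − 90 = 95°
−20° (analog 20° ↓): 95 − 20 = 75°
−120° (triadic ↓): 75 − 120 = -45 → -45 + 360 = 315°

315°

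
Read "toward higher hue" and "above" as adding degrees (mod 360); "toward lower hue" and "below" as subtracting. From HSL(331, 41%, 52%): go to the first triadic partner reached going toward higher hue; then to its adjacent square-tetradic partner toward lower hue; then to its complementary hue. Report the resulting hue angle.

181°

331 + 120 = 451 → 451 − 360 = 91°   (triadic ↑)
91 − 90 = 1°   (square ↓)
1 + 180 = 181°   (complement)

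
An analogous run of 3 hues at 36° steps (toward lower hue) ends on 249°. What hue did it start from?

2 steps of 36° (toward lower hue) give a net shift of −72°.
Start = end − shift: 249 + 72 = 321°

321°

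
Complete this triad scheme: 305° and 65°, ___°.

185°

A triad places three hues 120° apart.
The full set through 65° is {65°, 185°, 305°}.
Given {65°, 305°}, the missing hue is 185°.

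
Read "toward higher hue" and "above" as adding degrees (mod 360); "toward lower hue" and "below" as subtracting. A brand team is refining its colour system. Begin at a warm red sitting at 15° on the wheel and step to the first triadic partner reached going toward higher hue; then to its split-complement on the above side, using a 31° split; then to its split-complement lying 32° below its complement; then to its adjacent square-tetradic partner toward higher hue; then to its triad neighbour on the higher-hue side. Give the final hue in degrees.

344°

triadic ↑ +120°: 15 + 120 = 135°
split-comp 31° ↑ +211°: 135 + 211 = 346°
split-comp 32° ↓ +148°: 346 + 148 = 494 → 494 − 360 = 134°
square ↑ +90°: 134 + 90 = 224°
triadic ↑ +120°: 224 + 120 = 344°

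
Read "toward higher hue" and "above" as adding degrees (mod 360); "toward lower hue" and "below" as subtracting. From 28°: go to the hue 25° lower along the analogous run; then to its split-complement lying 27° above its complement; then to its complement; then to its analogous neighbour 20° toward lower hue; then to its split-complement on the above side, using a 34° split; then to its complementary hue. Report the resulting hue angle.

analog 25° ↓ −25°: 28 − 25 = 3°
split-comp 27° ↑ +207°: 3 + 207 = 210°
complement +180°: 210 + 180 = 390 → 390 − 360 = 30°
analog 20° ↓ −20°: 30 − 20 = 10°
split-comp 34° ↑ +214°: 10 + 214 = 224°
complement +180°: 224 + 180 = 404 → 404 − 360 = 44°

44°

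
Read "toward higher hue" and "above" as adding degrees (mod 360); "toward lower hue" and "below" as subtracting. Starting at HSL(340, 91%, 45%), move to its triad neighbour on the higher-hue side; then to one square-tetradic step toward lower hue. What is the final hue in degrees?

+120° (triadic ↑): 340 + 120 = 460 → 460 − 360 = 100°
−90° (square ↓): 100 − 90 = 10°

10°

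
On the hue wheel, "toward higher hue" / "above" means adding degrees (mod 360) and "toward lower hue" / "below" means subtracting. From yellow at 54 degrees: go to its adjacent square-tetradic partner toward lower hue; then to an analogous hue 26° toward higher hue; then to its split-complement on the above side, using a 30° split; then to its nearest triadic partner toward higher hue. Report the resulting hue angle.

320°

−90° (square ↓): 54 − 90 = -36 → -36 + 360 = 324°
+26° (analog 26° ↑): 324 + 26 = 350°
+210° (split-comp 30° ↑): 350 + 210 = 560 → 560 − 360 = 200°
+120° (triadic ↑): 200 + 120 = 320°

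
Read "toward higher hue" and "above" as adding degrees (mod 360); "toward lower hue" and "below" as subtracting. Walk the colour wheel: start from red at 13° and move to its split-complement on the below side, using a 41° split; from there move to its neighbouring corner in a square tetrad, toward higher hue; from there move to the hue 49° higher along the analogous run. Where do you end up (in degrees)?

291°

+139° (split-comp 41° ↓): 13 + 139 = 152°
+90° (square ↑): 152 + 90 = 242°
+49° (analog 49° ↑): 242 + 49 = 291°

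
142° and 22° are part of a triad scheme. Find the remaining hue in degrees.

262°

A triad places three hues 120° apart.
The full set through 22° is {22°, 142°, 262°}.
Given {22°, 142°}, the missing hue is 262°.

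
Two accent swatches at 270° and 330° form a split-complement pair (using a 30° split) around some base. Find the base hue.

120°

The accents sit 30° either side of the complement, so the complement is their short-arc midpoint on the wheel.
Short-arc midpoint of 270° and 330°: 300°.
Base is 180° from the complement: 300 − 180 = 120°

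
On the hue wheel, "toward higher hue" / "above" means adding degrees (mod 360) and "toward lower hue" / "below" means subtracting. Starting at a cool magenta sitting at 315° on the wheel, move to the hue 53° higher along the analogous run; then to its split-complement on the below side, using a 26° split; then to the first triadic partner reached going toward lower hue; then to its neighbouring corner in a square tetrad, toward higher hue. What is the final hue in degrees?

132°

+53° (analog 53° ↑): 315 + 53 = 368 → 368 − 360 = 8°
+154° (split-comp 26° ↓): 8 + 154 = 162°
−120° (triadic ↓): 162 − 120 = 42°
+90° (square ↑): 42 + 90 = 132°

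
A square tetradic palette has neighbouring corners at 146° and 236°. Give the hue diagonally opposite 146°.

326°

A square tetradic scheme places four hues 90° apart; opposite corners are 180° apart.
146 + 180 = 326°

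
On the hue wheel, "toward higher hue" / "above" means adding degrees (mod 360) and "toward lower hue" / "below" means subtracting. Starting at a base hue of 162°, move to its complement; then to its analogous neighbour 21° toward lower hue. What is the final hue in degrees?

+180° (complement): 162 + 180 = 342°
−21° (analog 21° ↓): 342 − 21 = 321°

321°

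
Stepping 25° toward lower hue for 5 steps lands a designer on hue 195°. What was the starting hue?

5 steps of 25° (toward lower hue) give a net shift of −125°.
Start = end − shift: 195 + 125 = 320°

320°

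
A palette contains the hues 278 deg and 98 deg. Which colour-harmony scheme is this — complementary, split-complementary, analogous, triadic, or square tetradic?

complementary

Sort the hues: 98°, 278°.
Successive gaps around the wheel: 180°, 180°.
Two hues 180° apart are complementary.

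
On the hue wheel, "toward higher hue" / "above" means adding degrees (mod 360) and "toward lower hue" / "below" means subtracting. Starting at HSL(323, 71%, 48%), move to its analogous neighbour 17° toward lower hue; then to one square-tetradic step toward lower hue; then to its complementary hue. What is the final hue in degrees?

323 − 17 = 306°   (analog 17° ↓)
306 − 90 = 216°   (square ↓)
216 + 180 = 396 → 396 − 360 = 36°   (complement)

36°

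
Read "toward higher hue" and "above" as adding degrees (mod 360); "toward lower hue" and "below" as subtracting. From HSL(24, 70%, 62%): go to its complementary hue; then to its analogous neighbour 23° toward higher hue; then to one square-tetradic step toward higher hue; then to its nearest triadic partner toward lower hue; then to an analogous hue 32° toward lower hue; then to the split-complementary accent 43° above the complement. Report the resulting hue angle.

complement +180°: 24 + 180 = 204°
analog 23° ↑ +23°: 204 + 23 = 227°
square ↑ +90°: 227 + 90 = 317°
triadic ↓ −120°: 317 − 120 = 197°
analog 32° ↓ −32°: 197 − 32 = 165°
split-comp 43° ↑ +223°: 165 + 223 = 388 → 388 − 360 = 28°

28°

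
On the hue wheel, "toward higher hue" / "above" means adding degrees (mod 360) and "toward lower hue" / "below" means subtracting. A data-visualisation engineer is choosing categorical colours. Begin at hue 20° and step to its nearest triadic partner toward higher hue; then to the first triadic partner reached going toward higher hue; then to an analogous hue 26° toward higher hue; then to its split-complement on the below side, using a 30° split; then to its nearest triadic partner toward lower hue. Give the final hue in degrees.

316°

+120° (triadic ↑): 20 + 120 = 140°
+120° (triadic ↑): 140 + 120 = 260°
+26° (analog 26° ↑): 260 + 26 = 286°
+150° (split-comp 30° ↓): 286 + 150 = 436 → 436 − 360 = 76°
−120° (triadic ↓): 76 − 120 = -44 → -44 + 360 = 316°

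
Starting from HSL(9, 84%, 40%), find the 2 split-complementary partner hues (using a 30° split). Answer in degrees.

159° and 219°

Split-complementary hues sit 30° either side of the complement.
Complement of 9 deg: 9 + 180 = 189°
189 − 30 = 159°
189 + 30 = 219°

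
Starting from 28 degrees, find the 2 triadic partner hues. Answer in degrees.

148° and 268°

A triad places three hues 120° apart.
28 + 120 = 148°
28 + 240 = 268°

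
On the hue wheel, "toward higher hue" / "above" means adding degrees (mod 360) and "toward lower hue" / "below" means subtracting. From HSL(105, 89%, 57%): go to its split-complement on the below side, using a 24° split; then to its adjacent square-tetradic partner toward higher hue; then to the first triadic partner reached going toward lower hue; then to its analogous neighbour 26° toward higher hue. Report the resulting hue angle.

257°

105 + 156 = 261°   (split-comp 24° ↓)
261 + 90 = 351°   (square ↑)
351 − 120 = 231°   (triadic ↓)
231 + 26 = 257°   (analog 26° ↑)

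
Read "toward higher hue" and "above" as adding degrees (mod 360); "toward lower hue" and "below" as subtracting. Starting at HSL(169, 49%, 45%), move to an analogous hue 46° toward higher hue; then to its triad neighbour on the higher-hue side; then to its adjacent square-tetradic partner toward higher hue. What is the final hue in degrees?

65°

analog 46° ↑ +46°: 169 + 46 = 215°
triadic ↑ +120°: 215 + 120 = 335°
square ↑ +90°: 335 + 90 = 425 → 425 − 360 = 65°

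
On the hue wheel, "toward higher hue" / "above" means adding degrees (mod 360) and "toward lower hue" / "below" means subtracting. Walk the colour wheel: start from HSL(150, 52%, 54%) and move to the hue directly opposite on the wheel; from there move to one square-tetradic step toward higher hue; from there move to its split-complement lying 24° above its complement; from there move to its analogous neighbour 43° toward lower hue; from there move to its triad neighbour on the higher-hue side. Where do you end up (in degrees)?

150 + 180 = 330°   (complement)
330 + 90 = 420 → 420 − 360 = 60°   (square ↑)
60 + 204 = 264°   (split-comp 24° ↑)
264 − 43 = 221°   (analog 43° ↓)
221 + 120 = 341°   (triadic ↑)

341°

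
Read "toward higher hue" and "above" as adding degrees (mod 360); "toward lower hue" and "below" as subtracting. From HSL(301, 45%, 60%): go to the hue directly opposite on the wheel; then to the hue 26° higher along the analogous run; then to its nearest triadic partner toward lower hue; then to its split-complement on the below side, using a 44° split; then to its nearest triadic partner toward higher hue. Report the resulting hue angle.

283°

301 + 180 = 481 → 481 − 360 = 121°   (complement)
121 + 26 = 147°   (analog 26° ↑)
147 − 120 = 27°   (triadic ↓)
27 + 136 = 163°   (split-comp 44° ↓)
163 + 120 = 283°   (triadic ↑)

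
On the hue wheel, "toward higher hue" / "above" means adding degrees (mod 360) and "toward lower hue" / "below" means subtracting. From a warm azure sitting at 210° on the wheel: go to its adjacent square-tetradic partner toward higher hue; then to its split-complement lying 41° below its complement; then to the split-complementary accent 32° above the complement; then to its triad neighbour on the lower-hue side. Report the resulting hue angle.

210 + 90 = 300°   (square ↑)
300 + 139 = 439 → 439 − 360 = 79°   (split-comp 41° ↓)
79 + 212 = 291°   (split-comp 32° ↑)
291 − 120 = 171°   (triadic ↓)

171°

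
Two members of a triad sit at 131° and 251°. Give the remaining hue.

A triad spaces three hues 120° apart.
The full set is {11°, 131°, 251°}.

11°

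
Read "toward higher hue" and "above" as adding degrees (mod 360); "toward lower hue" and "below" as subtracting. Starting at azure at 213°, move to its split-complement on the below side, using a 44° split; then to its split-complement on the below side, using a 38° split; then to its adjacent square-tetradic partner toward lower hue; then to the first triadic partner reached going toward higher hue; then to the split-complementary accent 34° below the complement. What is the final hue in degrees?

307°

split-comp 44° ↓ +136°: 213 + 136 = 349°
split-comp 38° ↓ +142°: 349 + 142 = 491 → 491 − 360 = 131°
square ↓ −90°: 131 − 90 = 41°
triadic ↑ +120°: 41 + 120 = 161°
split-comp 34° ↓ +146°: 161 + 146 = 307°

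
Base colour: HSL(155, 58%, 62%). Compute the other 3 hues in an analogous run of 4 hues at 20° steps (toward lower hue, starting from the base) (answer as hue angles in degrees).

135°, 115°, and 95°

Analogous hues sit every 20° along the wheel.
155 − 20 = 135°
155 − 40 = 115°
155 − 60 = 95°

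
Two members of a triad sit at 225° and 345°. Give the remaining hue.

105°

A triad spaces three hues 120° apart.
The full set is {105°, 225°, 345°}.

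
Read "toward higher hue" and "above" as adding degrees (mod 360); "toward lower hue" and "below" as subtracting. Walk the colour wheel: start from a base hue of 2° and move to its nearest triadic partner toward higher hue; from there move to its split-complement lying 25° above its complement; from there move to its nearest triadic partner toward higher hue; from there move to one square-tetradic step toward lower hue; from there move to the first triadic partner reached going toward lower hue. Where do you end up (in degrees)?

237°

triadic ↑ +120°: 2 + 120 = 122°
split-comp 25° ↑ +205°: 122 + 205 = 327°
triadic ↑ +120°: 327 + 120 = 447 → 447 − 360 = 87°
square ↓ −90°: 87 − 90 = -3 → -3 + 360 = 357°
triadic ↓ −120°: 357 − 120 = 237°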